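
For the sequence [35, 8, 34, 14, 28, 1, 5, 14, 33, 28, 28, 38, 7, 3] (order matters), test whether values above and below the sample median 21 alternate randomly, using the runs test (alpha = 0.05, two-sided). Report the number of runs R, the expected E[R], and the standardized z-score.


Step 1: Compute median = 21; label A = above, B = below.
Labels in order: ABABABBBAAAABB  (n_A = 7, n_B = 7)
Step 2: Count runs R = 8.
Step 3: Under H0 (random ordering), E[R] = 2*n_A*n_B/(n_A+n_B) + 1 = 2*7*7/14 + 1 = 8.0000.
        Var[R] = 2*n_A*n_B*(2*n_A*n_B - n_A - n_B) / ((n_A+n_B)^2 * (n_A+n_B-1)) = 8232/2548 = 3.2308.
        SD[R] = 1.7974.
Step 4: R = E[R], so z = 0 with no continuity correction.
Step 5: Two-sided p-value via normal approximation = 2*(1 - Phi(|z|)) = 1.000000.
Step 6: alpha = 0.05. fail to reject H0.

R = 8, z = 0.0000, p = 1.000000, fail to reject H0.


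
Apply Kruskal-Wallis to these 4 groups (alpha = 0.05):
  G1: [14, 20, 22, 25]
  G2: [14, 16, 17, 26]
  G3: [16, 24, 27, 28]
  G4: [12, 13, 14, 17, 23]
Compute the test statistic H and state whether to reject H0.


Step 1: Combine all N = 17 observations and assign midranks.
sorted (value, group, rank): (12,G4,1), (13,G4,2), (14,G1,4), (14,G2,4), (14,G4,4), (16,G2,6.5), (16,G3,6.5), (17,G2,8.5), (17,G4,8.5), (20,G1,10), (22,G1,11), (23,G4,12), (24,G3,13), (25,G1,14), (26,G2,15), (27,G3,16), (28,G3,17)
Step 2: Sum ranks within each group.
R_1 = 39 (n_1 = 4)
R_2 = 34 (n_2 = 4)
R_3 = 52.5 (n_3 = 4)
R_4 = 27.5 (n_4 = 5)
Step 3: H = 12/(N(N+1)) * sum(R_i^2/n_i) - 3(N+1)
     = 12/(17*18) * (39^2/4 + 34^2/4 + 52.5^2/4 + 27.5^2/5) - 3*18
     = 0.039216 * 1509.56 - 54
     = 5.198529.
Step 4: Ties present; correction factor C = 1 - 36/(17^3 - 17) = 0.992647. Corrected H = 5.198529 / 0.992647 = 5.237037.
Step 5: Under H0, H ~ chi^2(3); p-value = 0.155241.
Step 6: alpha = 0.05. fail to reject H0.

H = 5.2370, df = 3, p = 0.155241, fail to reject H0.


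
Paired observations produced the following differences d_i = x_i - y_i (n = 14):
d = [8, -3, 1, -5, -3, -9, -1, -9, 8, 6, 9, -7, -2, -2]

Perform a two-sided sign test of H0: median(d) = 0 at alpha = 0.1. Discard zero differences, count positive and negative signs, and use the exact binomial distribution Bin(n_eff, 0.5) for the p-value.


Step 1: Discard zero differences. Original n = 14; n_eff = number of nonzero differences = 14.
Nonzero differences (with sign): +8, -3, +1, -5, -3, -9, -1, -9, +8, +6, +9, -7, -2, -2
Step 2: Count signs: positive = 5, negative = 9.
Step 3: Under H0: P(positive) = 0.5, so the number of positives S ~ Bin(14, 0.5).
Step 4: Two-sided exact p-value = sum of Bin(14,0.5) probabilities at or below the observed probability = 0.423950.
Step 5: alpha = 0.1. fail to reject H0.

n_eff = 14, pos = 5, neg = 9, p = 0.423950, fail to reject H0.


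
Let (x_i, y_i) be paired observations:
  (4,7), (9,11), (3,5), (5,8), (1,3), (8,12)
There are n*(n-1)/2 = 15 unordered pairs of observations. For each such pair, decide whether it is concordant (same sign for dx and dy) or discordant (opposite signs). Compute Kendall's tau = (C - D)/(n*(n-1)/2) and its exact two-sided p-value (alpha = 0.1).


Step 1: Enumerate the 15 unordered pairs (i,j) with i<j and classify each by sign(x_j-x_i) * sign(y_j-y_i).
  (1,2):dx=+5,dy=+4->C; (1,3):dx=-1,dy=-2->C; (1,4):dx=+1,dy=+1->C; (1,5):dx=-3,dy=-4->C
  (1,6):dx=+4,dy=+5->C; (2,3):dx=-6,dy=-6->C; (2,4):dx=-4,dy=-3->C; (2,5):dx=-8,dy=-8->C
  (2,6):dx=-1,dy=+1->D; (3,4):dx=+2,dy=+3->C; (3,5):dx=-2,dy=-2->C; (3,6):dx=+5,dy=+7->C
  (4,5):dx=-4,dy=-5->C; (4,6):dx=+3,dy=+4->C; (5,6):dx=+7,dy=+9->C
Step 2: C = 14, D = 1, total pairs = 15.
Step 3: tau = (C - D)/(n(n-1)/2) = (14 - 1)/15 = 0.866667.
Step 4: Exact two-sided p-value (enumerate n! = 720 permutations of y under H0): p = 0.016667.
Step 5: alpha = 0.1. reject H0.

tau_b = 0.8667 (C=14, D=1), p = 0.016667, reject H0.


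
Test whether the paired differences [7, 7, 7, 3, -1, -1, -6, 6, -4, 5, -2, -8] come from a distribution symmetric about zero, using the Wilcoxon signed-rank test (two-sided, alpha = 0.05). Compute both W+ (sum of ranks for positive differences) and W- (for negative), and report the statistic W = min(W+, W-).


Step 1: Drop any zero differences (none here) and take |d_i|.
|d| = [7, 7, 7, 3, 1, 1, 6, 6, 4, 5, 2, 8]
Step 2: Midrank |d_i| (ties get averaged ranks).
ranks: |7|->10, |7|->10, |7|->10, |3|->4, |1|->1.5, |1|->1.5, |6|->7.5, |6|->7.5, |4|->5, |5|->6, |2|->3, |8|->12
Step 3: Attach original signs; sum ranks with positive sign and with negative sign.
W+ = 10 + 10 + 10 + 4 + 7.5 + 6 = 47.5
W- = 1.5 + 1.5 + 7.5 + 5 + 3 + 12 = 30.5
(Check: W+ + W- = 78 should equal n(n+1)/2 = 78.)
Step 4: Test statistic W = min(W+, W-) = 30.5.
Step 5: Ties in |d|, so use the tie-corrected normal approximation.
        E[W] = n(n+1)/4 = 12*13/4 = 39.
        Tie groups: |d|=1 (t=2), |d|=6 (t=2), |d|=7 (t=3); sum(t^3 - t) = 36.
        Var[W] = n(n+1)(2n+1)/24 - sum(t^3-t)/48 = 3900/24 - 36/48 = 161.75.
        z = (W - E[W]) / sqrt(Var[W]) = (30.5 - 39) / 12.7181 = -0.6683.
        Two-sided p = 2*Phi(z) = 0.503917.
Step 6: alpha = 0.05. fail to reject H0.

W+ = 47.5, W- = 30.5, W = min = 30.5, p = 0.503917, fail to reject H0.


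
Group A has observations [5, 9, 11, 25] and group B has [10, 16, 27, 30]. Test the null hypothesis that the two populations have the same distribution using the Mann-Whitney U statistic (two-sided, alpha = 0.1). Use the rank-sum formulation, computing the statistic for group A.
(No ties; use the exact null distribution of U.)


Step 1: Combine and sort all 8 observations; assign midranks.
sorted (value, group): (5,X), (9,X), (10,Y), (11,X), (16,Y), (25,X), (27,Y), (30,Y)
ranks: 5->1, 9->2, 10->3, 11->4, 16->5, 25->6, 27->7, 30->8
Step 2: Rank sum for X: R1 = 1 + 2 + 4 + 6 = 13.
Step 3: U_X = R1 - n1(n1+1)/2 = 13 - 4*5/2 = 13 - 10 = 3.
       U_Y = n1*n2 - U_X = 16 - 3 = 13.
Step 4: No ties, so the exact null distribution of U (based on enumerating the C(8,4) = 70 equally likely rank assignments) gives the two-sided p-value.
Step 5: p-value = 0.200000; compare to alpha = 0.1. fail to reject H0.

U_X = 3, p = 0.200000, fail to reject H0 at alpha = 0.1.


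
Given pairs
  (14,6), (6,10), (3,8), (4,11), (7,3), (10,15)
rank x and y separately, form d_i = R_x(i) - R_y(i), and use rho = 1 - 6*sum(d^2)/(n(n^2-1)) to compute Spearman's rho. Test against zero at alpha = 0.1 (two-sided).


Step 1: Rank x and y separately (midranks; no ties here).
rank(x): 14->6, 6->3, 3->1, 4->2, 7->4, 10->5
rank(y): 6->2, 10->4, 8->3, 11->5, 3->1, 15->6
Step 2: d_i = R_x(i) - R_y(i); compute d_i^2.
  (6-2)^2=16, (3-4)^2=1, (1-3)^2=4, (2-5)^2=9, (4-1)^2=9, (5-6)^2=1
sum(d^2) = 40.
Step 3: rho = 1 - 6*40 / (6*(6^2 - 1)) = 1 - 240/210 = -0.142857.
Step 4: Under H0, t = rho * sqrt((n-2)/(1-rho^2)) = -0.2887 ~ t(4).
Step 5: Two-sided p-value from the t-distribution with 4 df = 0.787172.
Step 6: alpha = 0.1. fail to reject H0.

rho = -0.1429, p = 0.787172, fail to reject H0 at alpha = 0.1.


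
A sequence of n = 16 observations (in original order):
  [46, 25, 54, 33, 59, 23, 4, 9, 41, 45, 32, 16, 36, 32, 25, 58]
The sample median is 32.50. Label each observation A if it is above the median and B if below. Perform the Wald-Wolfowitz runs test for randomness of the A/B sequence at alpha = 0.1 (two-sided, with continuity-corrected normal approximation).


Step 1: Compute median = 32.50; label A = above, B = below.
Labels in order: ABAAABBBAABBABBA  (n_A = 8, n_B = 8)
Step 2: Count runs R = 9.
Step 3: Under H0 (random ordering), E[R] = 2*n_A*n_B/(n_A+n_B) + 1 = 2*8*8/16 + 1 = 9.0000.
        Var[R] = 2*n_A*n_B*(2*n_A*n_B - n_A - n_B) / ((n_A+n_B)^2 * (n_A+n_B-1)) = 14336/3840 = 3.7333.
        SD[R] = 1.9322.
Step 4: R = E[R], so z = 0 with no continuity correction.
Step 5: Two-sided p-value via normal approximation = 2*(1 - Phi(|z|)) = 1.000000.
Step 6: alpha = 0.1. fail to reject H0.

R = 9, z = 0.0000, p = 1.000000, fail to reject H0.


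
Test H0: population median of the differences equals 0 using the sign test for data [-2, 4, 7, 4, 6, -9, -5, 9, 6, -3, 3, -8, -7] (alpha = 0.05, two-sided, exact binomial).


Step 1: Discard zero differences. Original n = 13; n_eff = number of nonzero differences = 13.
Nonzero differences (with sign): -2, +4, +7, +4, +6, -9, -5, +9, +6, -3, +3, -8, -7
Step 2: Count signs: positive = 7, negative = 6.
Step 3: Under H0: P(positive) = 0.5, so the number of positives S ~ Bin(13, 0.5).
Step 4: Two-sided exact p-value = sum of Bin(13,0.5) probabilities at or below the observed probability = 1.000000.
Step 5: alpha = 0.05. fail to reject H0.

n_eff = 13, pos = 7, neg = 6, p = 1.000000, fail to reject H0.


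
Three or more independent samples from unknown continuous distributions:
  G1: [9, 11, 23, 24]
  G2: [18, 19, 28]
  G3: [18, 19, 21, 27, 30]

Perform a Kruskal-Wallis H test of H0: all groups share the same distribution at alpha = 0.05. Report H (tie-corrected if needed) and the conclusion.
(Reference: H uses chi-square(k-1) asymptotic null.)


Step 1: Combine all N = 12 observations and assign midranks.
sorted (value, group, rank): (9,G1,1), (11,G1,2), (18,G2,3.5), (18,G3,3.5), (19,G2,5.5), (19,G3,5.5), (21,G3,7), (23,G1,8), (24,G1,9), (27,G3,10), (28,G2,11), (30,G3,12)
Step 2: Sum ranks within each group.
R_1 = 20 (n_1 = 4)
R_2 = 20 (n_2 = 3)
R_3 = 38 (n_3 = 5)
Step 3: H = 12/(N(N+1)) * sum(R_i^2/n_i) - 3(N+1)
     = 12/(12*13) * (20^2/4 + 20^2/3 + 38^2/5) - 3*13
     = 0.076923 * 522.133 - 39
     = 1.164103.
Step 4: Ties present; correction factor C = 1 - 12/(12^3 - 12) = 0.993007. Corrected H = 1.164103 / 0.993007 = 1.172300.
Step 5: Under H0, H ~ chi^2(2); p-value = 0.556465.
Step 6: alpha = 0.05. fail to reject H0.

H = 1.1723, df = 2, p = 0.556465, fail to reject H0.


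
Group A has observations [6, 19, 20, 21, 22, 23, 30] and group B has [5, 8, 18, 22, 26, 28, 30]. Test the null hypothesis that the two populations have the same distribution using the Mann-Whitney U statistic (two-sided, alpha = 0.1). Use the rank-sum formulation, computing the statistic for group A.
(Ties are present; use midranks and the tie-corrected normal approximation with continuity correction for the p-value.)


Step 1: Combine and sort all 14 observations; assign midranks.
sorted (value, group): (5,Y), (6,X), (8,Y), (18,Y), (19,X), (20,X), (21,X), (22,X), (22,Y), (23,X), (26,Y), (28,Y), (30,X), (30,Y)
ranks: 5->1, 6->2, 8->3, 18->4, 19->5, 20->6, 21->7, 22->8.5, 22->8.5, 23->10, 26->11, 28->12, 30->13.5, 30->13.5
Step 2: Rank sum for X: R1 = 2 + 5 + 6 + 7 + 8.5 + 10 + 13.5 = 52.
Step 3: U_X = R1 - n1(n1+1)/2 = 52 - 7*8/2 = 52 - 28 = 24.
       U_Y = n1*n2 - U_X = 49 - 24 = 25.
Step 4: Ties are present, so use the tie-corrected normal approximation (with continuity correction) for the p-value.
Step 5: p-value = 1.000000; compare to alpha = 0.1. fail to reject H0.

U_X = 24, p = 1.000000, fail to reject H0 at alpha = 0.1.


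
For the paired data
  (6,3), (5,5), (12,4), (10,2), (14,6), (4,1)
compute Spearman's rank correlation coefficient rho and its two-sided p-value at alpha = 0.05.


Step 1: Rank x and y separately (midranks; no ties here).
rank(x): 6->3, 5->2, 12->5, 10->4, 14->6, 4->1
rank(y): 3->3, 5->5, 4->4, 2->2, 6->6, 1->1
Step 2: d_i = R_x(i) - R_y(i); compute d_i^2.
  (3-3)^2=0, (2-5)^2=9, (5-4)^2=1, (4-2)^2=4, (6-6)^2=0, (1-1)^2=0
sum(d^2) = 14.
Step 3: rho = 1 - 6*14 / (6*(6^2 - 1)) = 1 - 84/210 = 0.600000.
Step 4: Under H0, t = rho * sqrt((n-2)/(1-rho^2)) = 1.5000 ~ t(4).
Step 5: Two-sided p-value from the t-distribution with 4 df = 0.208000.
Step 6: alpha = 0.05. fail to reject H0.

rho = 0.6000, p = 0.208000, fail to reject H0 at alpha = 0.05.


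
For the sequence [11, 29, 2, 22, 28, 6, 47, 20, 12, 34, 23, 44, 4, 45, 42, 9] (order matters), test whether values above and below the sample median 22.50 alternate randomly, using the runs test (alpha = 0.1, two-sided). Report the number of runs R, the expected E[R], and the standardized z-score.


Step 1: Compute median = 22.50; label A = above, B = below.
Labels in order: BABBABABBAAABAAB  (n_A = 8, n_B = 8)
Step 2: Count runs R = 11.
Step 3: Under H0 (random ordering), E[R] = 2*n_A*n_B/(n_A+n_B) + 1 = 2*8*8/16 + 1 = 9.0000.
        Var[R] = 2*n_A*n_B*(2*n_A*n_B - n_A - n_B) / ((n_A+n_B)^2 * (n_A+n_B-1)) = 14336/3840 = 3.7333.
        SD[R] = 1.9322.
Step 4: Continuity-corrected z = (R - 0.5 - E[R]) / SD[R] = (11 - 0.5 - 9.0000) / 1.9322 = 0.7763.
Step 5: Two-sided p-value via normal approximation = 2*(1 - Phi(|z|)) = 0.437558.
Step 6: alpha = 0.1. fail to reject H0.

R = 11, z = 0.7763, p = 0.437558, fail to reject H0.


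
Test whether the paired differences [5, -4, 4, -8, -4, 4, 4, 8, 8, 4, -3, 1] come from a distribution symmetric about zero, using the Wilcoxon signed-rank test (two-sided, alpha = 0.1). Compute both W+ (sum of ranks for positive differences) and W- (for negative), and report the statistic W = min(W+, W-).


Step 1: Drop any zero differences (none here) and take |d_i|.
|d| = [5, 4, 4, 8, 4, 4, 4, 8, 8, 4, 3, 1]
Step 2: Midrank |d_i| (ties get averaged ranks).
ranks: |5|->9, |4|->5.5, |4|->5.5, |8|->11, |4|->5.5, |4|->5.5, |4|->5.5, |8|->11, |8|->11, |4|->5.5, |3|->2, |1|->1
Step 3: Attach original signs; sum ranks with positive sign and with negative sign.
W+ = 9 + 5.5 + 5.5 + 5.5 + 11 + 11 + 5.5 + 1 = 54
W- = 5.5 + 11 + 5.5 + 2 = 24
(Check: W+ + W- = 78 should equal n(n+1)/2 = 78.)
Step 4: Test statistic W = min(W+, W-) = 24.
Step 5: Ties in |d|, so use the tie-corrected normal approximation.
        E[W] = n(n+1)/4 = 12*13/4 = 39.
        Tie groups: |d|=4 (t=6), |d|=8 (t=3); sum(t^3 - t) = 234.
        Var[W] = n(n+1)(2n+1)/24 - sum(t^3-t)/48 = 3900/24 - 234/48 = 157.625.
        z = (W - E[W]) / sqrt(Var[W]) = (24 - 39) / 12.5549 = -1.1948.
        Two-sided p = 2*Phi(z) = 0.232183.
Step 6: alpha = 0.1. fail to reject H0.

W+ = 54, W- = 24, W = min = 24, p = 0.232183, fail to reject H0.


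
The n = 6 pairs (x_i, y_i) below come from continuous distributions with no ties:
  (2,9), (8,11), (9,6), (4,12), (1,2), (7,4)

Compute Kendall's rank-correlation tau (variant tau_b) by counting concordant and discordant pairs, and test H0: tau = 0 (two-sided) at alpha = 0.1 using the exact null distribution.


Step 1: Enumerate the 15 unordered pairs (i,j) with i<j and classify each by sign(x_j-x_i) * sign(y_j-y_i).
  (1,2):dx=+6,dy=+2->C; (1,3):dx=+7,dy=-3->D; (1,4):dx=+2,dy=+3->C; (1,5):dx=-1,dy=-7->C
  (1,6):dx=+5,dy=-5->D; (2,3):dx=+1,dy=-5->D; (2,4):dx=-4,dy=+1->D; (2,5):dx=-7,dy=-9->C
  (2,6):dx=-1,dy=-7->C; (3,4):dx=-5,dy=+6->D; (3,5):dx=-8,dy=-4->C; (3,6):dx=-2,dy=-2->C
  (4,5):dx=-3,dy=-10->C; (4,6):dx=+3,dy=-8->D; (5,6):dx=+6,dy=+2->C
Step 2: C = 9, D = 6, total pairs = 15.
Step 3: tau = (C - D)/(n(n-1)/2) = (9 - 6)/15 = 0.200000.
Step 4: Exact two-sided p-value (enumerate n! = 720 permutations of y under H0): p = 0.719444.
Step 5: alpha = 0.1. fail to reject H0.

tau_b = 0.2000 (C=9, D=6), p = 0.719444, fail to reject H0.


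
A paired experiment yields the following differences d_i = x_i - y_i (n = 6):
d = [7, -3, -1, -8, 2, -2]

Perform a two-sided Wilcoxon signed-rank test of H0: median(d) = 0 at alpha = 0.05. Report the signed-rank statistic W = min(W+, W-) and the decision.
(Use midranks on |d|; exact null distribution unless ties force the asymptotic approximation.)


Step 1: Drop any zero differences (none here) and take |d_i|.
|d| = [7, 3, 1, 8, 2, 2]
Step 2: Midrank |d_i| (ties get averaged ranks).
ranks: |7|->5, |3|->4, |1|->1, |8|->6, |2|->2.5, |2|->2.5
Step 3: Attach original signs; sum ranks with positive sign and with negative sign.
W+ = 5 + 2.5 = 7.5
W- = 4 + 1 + 6 + 2.5 = 13.5
(Check: W+ + W- = 21 should equal n(n+1)/2 = 21.)
Step 4: Test statistic W = min(W+, W-) = 7.5.
Step 5: Ties in |d|, so use the tie-corrected normal approximation.
        E[W] = n(n+1)/4 = 6*7/4 = 10.5.
        Tie groups: |d|=2 (t=2); sum(t^3 - t) = 6.
        Var[W] = n(n+1)(2n+1)/24 - sum(t^3-t)/48 = 546/24 - 6/48 = 22.625.
        z = (W - E[W]) / sqrt(Var[W]) = (7.5 - 10.5) / 4.7566 = -0.6307.
        Two-sided p = 2*Phi(z) = 0.528233.
Step 6: alpha = 0.05. fail to reject H0.

W+ = 7.5, W- = 13.5, W = min = 7.5, p = 0.528233, fail to reject H0.


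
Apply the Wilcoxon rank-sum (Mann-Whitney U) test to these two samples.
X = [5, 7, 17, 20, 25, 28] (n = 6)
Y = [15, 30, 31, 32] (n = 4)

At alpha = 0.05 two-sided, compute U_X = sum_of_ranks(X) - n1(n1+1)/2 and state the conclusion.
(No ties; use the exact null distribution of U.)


Step 1: Combine and sort all 10 observations; assign midranks.
sorted (value, group): (5,X), (7,X), (15,Y), (17,X), (20,X), (25,X), (28,X), (30,Y), (31,Y), (32,Y)
ranks: 5->1, 7->2, 15->3, 17->4, 20->5, 25->6, 28->7, 30->8, 31->9, 32->10
Step 2: Rank sum for X: R1 = 1 + 2 + 4 + 5 + 6 + 7 = 25.
Step 3: U_X = R1 - n1(n1+1)/2 = 25 - 6*7/2 = 25 - 21 = 4.
       U_Y = n1*n2 - U_X = 24 - 4 = 20.
Step 4: No ties, so the exact null distribution of U (based on enumerating the C(10,6) = 210 equally likely rank assignments) gives the two-sided p-value.
Step 5: p-value = 0.114286; compare to alpha = 0.05. fail to reject H0.

U_X = 4, p = 0.114286, fail to reject H0 at alpha = 0.05.


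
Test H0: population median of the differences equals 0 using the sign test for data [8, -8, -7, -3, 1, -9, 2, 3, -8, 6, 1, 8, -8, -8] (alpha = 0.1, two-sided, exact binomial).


Step 1: Discard zero differences. Original n = 14; n_eff = number of nonzero differences = 14.
Nonzero differences (with sign): +8, -8, -7, -3, +1, -9, +2, +3, -8, +6, +1, +8, -8, -8
Step 2: Count signs: positive = 7, negative = 7.
Step 3: Under H0: P(positive) = 0.5, so the number of positives S ~ Bin(14, 0.5).
Step 4: Two-sided exact p-value = sum of Bin(14,0.5) probabilities at or below the observed probability = 1.000000.
Step 5: alpha = 0.1. fail to reject H0.

n_eff = 14, pos = 7, neg = 7, p = 1.000000, fail to reject H0.


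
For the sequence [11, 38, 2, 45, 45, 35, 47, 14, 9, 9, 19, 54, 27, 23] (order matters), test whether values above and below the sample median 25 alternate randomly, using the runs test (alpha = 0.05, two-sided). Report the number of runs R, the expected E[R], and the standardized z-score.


Step 1: Compute median = 25; label A = above, B = below.
Labels in order: BABAAAABBBBAAB  (n_A = 7, n_B = 7)
Step 2: Count runs R = 7.
Step 3: Under H0 (random ordering), E[R] = 2*n_A*n_B/(n_A+n_B) + 1 = 2*7*7/14 + 1 = 8.0000.
        Var[R] = 2*n_A*n_B*(2*n_A*n_B - n_A - n_B) / ((n_A+n_B)^2 * (n_A+n_B-1)) = 8232/2548 = 3.2308.
        SD[R] = 1.7974.
Step 4: Continuity-corrected z = (R + 0.5 - E[R]) / SD[R] = (7 + 0.5 - 8.0000) / 1.7974 = -0.2782.
Step 5: Two-sided p-value via normal approximation = 2*(1 - Phi(|z|)) = 0.780879.
Step 6: alpha = 0.05. fail to reject H0.

R = 7, z = -0.2782, p = 0.780879, fail to reject H0.


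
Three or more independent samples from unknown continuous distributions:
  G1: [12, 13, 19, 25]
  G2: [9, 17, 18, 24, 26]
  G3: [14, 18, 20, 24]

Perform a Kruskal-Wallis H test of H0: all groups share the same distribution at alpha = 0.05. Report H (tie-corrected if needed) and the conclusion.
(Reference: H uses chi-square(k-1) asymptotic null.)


Step 1: Combine all N = 13 observations and assign midranks.
sorted (value, group, rank): (9,G2,1), (12,G1,2), (13,G1,3), (14,G3,4), (17,G2,5), (18,G2,6.5), (18,G3,6.5), (19,G1,8), (20,G3,9), (24,G2,10.5), (24,G3,10.5), (25,G1,12), (26,G2,13)
Step 2: Sum ranks within each group.
R_1 = 25 (n_1 = 4)
R_2 = 36 (n_2 = 5)
R_3 = 30 (n_3 = 4)
Step 3: H = 12/(N(N+1)) * sum(R_i^2/n_i) - 3(N+1)
     = 12/(13*14) * (25^2/4 + 36^2/5 + 30^2/4) - 3*14
     = 0.065934 * 640.45 - 42
     = 0.227473.
Step 4: Ties present; correction factor C = 1 - 12/(13^3 - 13) = 0.994505. Corrected H = 0.227473 / 0.994505 = 0.228729.
Step 5: Under H0, H ~ chi^2(2); p-value = 0.891933.
Step 6: alpha = 0.05. fail to reject H0.

H = 0.2287, df = 2, p = 0.891933, fail to reject H0.


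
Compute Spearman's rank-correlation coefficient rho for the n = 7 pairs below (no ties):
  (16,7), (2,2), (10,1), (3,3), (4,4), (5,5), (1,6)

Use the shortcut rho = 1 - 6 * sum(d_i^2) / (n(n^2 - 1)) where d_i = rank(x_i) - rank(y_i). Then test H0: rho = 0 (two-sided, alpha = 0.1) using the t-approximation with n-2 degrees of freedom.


Step 1: Rank x and y separately (midranks; no ties here).
rank(x): 16->7, 2->2, 10->6, 3->3, 4->4, 5->5, 1->1
rank(y): 7->7, 2->2, 1->1, 3->3, 4->4, 5->5, 6->6
Step 2: d_i = R_x(i) - R_y(i); compute d_i^2.
  (7-7)^2=0, (2-2)^2=0, (6-1)^2=25, (3-3)^2=0, (4-4)^2=0, (5-5)^2=0, (1-6)^2=25
sum(d^2) = 50.
Step 3: rho = 1 - 6*50 / (7*(7^2 - 1)) = 1 - 300/336 = 0.107143.
Step 4: Under H0, t = rho * sqrt((n-2)/(1-rho^2)) = 0.2410 ~ t(5).
Step 5: Two-sided p-value from the t-distribution with 5 df = 0.819151.
Step 6: alpha = 0.1. fail to reject H0.

rho = 0.1071, p = 0.819151, fail to reject H0 at alpha = 0.1.


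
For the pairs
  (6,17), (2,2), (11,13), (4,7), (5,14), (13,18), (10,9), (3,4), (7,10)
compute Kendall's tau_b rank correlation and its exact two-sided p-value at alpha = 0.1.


Step 1: Enumerate the 36 unordered pairs (i,j) with i<j and classify each by sign(x_j-x_i) * sign(y_j-y_i).
  (1,2):dx=-4,dy=-15->C; (1,3):dx=+5,dy=-4->D; (1,4):dx=-2,dy=-10->C; (1,5):dx=-1,dy=-3->C
  (1,6):dx=+7,dy=+1->C; (1,7):dx=+4,dy=-8->D; (1,8):dx=-3,dy=-13->C; (1,9):dx=+1,dy=-7->D
  (2,3):dx=+9,dy=+11->C; (2,4):dx=+2,dy=+5->C; (2,5):dx=+3,dy=+12->C; (2,6):dx=+11,dy=+16->C
  (2,7):dx=+8,dy=+7->C; (2,8):dx=+1,dy=+2->C; (2,9):dx=+5,dy=+8->C; (3,4):dx=-7,dy=-6->C
  (3,5):dx=-6,dy=+1->D; (3,6):dx=+2,dy=+5->C; (3,7):dx=-1,dy=-4->C; (3,8):dx=-8,dy=-9->C
  (3,9):dx=-4,dy=-3->C; (4,5):dx=+1,dy=+7->C; (4,6):dx=+9,dy=+11->C; (4,7):dx=+6,dy=+2->C
  (4,8):dx=-1,dy=-3->C; (4,9):dx=+3,dy=+3->C; (5,6):dx=+8,dy=+4->C; (5,7):dx=+5,dy=-5->D
  (5,8):dx=-2,dy=-10->C; (5,9):dx=+2,dy=-4->D; (6,7):dx=-3,dy=-9->C; (6,8):dx=-10,dy=-14->C
  (6,9):dx=-6,dy=-8->C; (7,8):dx=-7,dy=-5->C; (7,9):dx=-3,dy=+1->D; (8,9):dx=+4,dy=+6->C
Step 2: C = 29, D = 7, total pairs = 36.
Step 3: tau = (C - D)/(n(n-1)/2) = (29 - 7)/36 = 0.611111.
Step 4: Exact two-sided p-value (enumerate n! = 362880 permutations of y under H0): p = 0.024741.
Step 5: alpha = 0.1. reject H0.

tau_b = 0.6111 (C=29, D=7), p = 0.024741, reject H0.


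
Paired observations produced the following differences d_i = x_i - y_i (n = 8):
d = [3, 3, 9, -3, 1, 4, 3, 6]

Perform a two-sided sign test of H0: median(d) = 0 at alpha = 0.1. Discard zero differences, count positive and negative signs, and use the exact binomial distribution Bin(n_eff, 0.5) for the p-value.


Step 1: Discard zero differences. Original n = 8; n_eff = number of nonzero differences = 8.
Nonzero differences (with sign): +3, +3, +9, -3, +1, +4, +3, +6
Step 2: Count signs: positive = 7, negative = 1.
Step 3: Under H0: P(positive) = 0.5, so the number of positives S ~ Bin(8, 0.5).
Step 4: Two-sided exact p-value = sum of Bin(8,0.5) probabilities at or below the observed probability = 0.070312.
Step 5: alpha = 0.1. reject H0.

n_eff = 8, pos = 7, neg = 1, p = 0.070312, reject H0.


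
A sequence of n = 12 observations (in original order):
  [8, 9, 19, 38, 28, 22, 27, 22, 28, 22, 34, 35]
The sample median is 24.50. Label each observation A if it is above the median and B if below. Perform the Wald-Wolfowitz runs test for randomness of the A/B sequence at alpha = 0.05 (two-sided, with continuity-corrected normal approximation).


Step 1: Compute median = 24.50; label A = above, B = below.
Labels in order: BBBAABABABAA  (n_A = 6, n_B = 6)
Step 2: Count runs R = 8.
Step 3: Under H0 (random ordering), E[R] = 2*n_A*n_B/(n_A+n_B) + 1 = 2*6*6/12 + 1 = 7.0000.
        Var[R] = 2*n_A*n_B*(2*n_A*n_B - n_A - n_B) / ((n_A+n_B)^2 * (n_A+n_B-1)) = 4320/1584 = 2.7273.
        SD[R] = 1.6514.
Step 4: Continuity-corrected z = (R - 0.5 - E[R]) / SD[R] = (8 - 0.5 - 7.0000) / 1.6514 = 0.3028.
Step 5: Two-sided p-value via normal approximation = 2*(1 - Phi(|z|)) = 0.762069.
Step 6: alpha = 0.05. fail to reject H0.

R = 8, z = 0.3028, p = 0.762069, fail to reject H0.


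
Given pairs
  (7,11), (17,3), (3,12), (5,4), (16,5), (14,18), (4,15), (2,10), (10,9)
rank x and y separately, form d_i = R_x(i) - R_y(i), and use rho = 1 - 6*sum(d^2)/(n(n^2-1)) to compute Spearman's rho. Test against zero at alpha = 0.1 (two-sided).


Step 1: Rank x and y separately (midranks; no ties here).
rank(x): 7->5, 17->9, 3->2, 5->4, 16->8, 14->7, 4->3, 2->1, 10->6
rank(y): 11->6, 3->1, 12->7, 4->2, 5->3, 18->9, 15->8, 10->5, 9->4
Step 2: d_i = R_x(i) - R_y(i); compute d_i^2.
  (5-6)^2=1, (9-1)^2=64, (2-7)^2=25, (4-2)^2=4, (8-3)^2=25, (7-9)^2=4, (3-8)^2=25, (1-5)^2=16, (6-4)^2=4
sum(d^2) = 168.
Step 3: rho = 1 - 6*168 / (9*(9^2 - 1)) = 1 - 1008/720 = -0.400000.
Step 4: Under H0, t = rho * sqrt((n-2)/(1-rho^2)) = -1.1547 ~ t(7).
Step 5: Two-sided p-value from the t-distribution with 7 df = 0.286105.
Step 6: alpha = 0.1. fail to reject H0.

rho = -0.4000, p = 0.286105, fail to reject H0 at alpha = 0.1.


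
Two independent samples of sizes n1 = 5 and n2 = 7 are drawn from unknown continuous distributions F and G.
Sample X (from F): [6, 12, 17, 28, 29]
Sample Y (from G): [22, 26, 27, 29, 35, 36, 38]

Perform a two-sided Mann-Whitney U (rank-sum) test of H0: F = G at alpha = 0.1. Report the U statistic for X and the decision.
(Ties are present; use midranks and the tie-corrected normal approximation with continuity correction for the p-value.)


Step 1: Combine and sort all 12 observations; assign midranks.
sorted (value, group): (6,X), (12,X), (17,X), (22,Y), (26,Y), (27,Y), (28,X), (29,X), (29,Y), (35,Y), (36,Y), (38,Y)
ranks: 6->1, 12->2, 17->3, 22->4, 26->5, 27->6, 28->7, 29->8.5, 29->8.5, 35->10, 36->11, 38->12
Step 2: Rank sum for X: R1 = 1 + 2 + 3 + 7 + 8.5 = 21.5.
Step 3: U_X = R1 - n1(n1+1)/2 = 21.5 - 5*6/2 = 21.5 - 15 = 6.5.
       U_Y = n1*n2 - U_X = 35 - 6.5 = 28.5.
Step 4: Ties are present, so use the tie-corrected normal approximation (with continuity correction) for the p-value.
Step 5: p-value = 0.087602; compare to alpha = 0.1. reject H0.

U_X = 6.5, p = 0.087602, reject H0 at alpha = 0.1.


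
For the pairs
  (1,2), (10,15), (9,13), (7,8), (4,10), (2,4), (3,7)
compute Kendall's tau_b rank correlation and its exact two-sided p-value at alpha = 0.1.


Step 1: Enumerate the 21 unordered pairs (i,j) with i<j and classify each by sign(x_j-x_i) * sign(y_j-y_i).
  (1,2):dx=+9,dy=+13->C; (1,3):dx=+8,dy=+11->C; (1,4):dx=+6,dy=+6->C; (1,5):dx=+3,dy=+8->C
  (1,6):dx=+1,dy=+2->C; (1,7):dx=+2,dy=+5->C; (2,3):dx=-1,dy=-2->C; (2,4):dx=-3,dy=-7->C
  (2,5):dx=-6,dy=-5->C; (2,6):dx=-8,dy=-11->C; (2,7):dx=-7,dy=-8->C; (3,4):dx=-2,dy=-5->C
  (3,5):dx=-5,dy=-3->C; (3,6):dx=-7,dy=-9->C; (3,7):dx=-6,dy=-6->C; (4,5):dx=-3,dy=+2->D
  (4,6):dx=-5,dy=-4->C; (4,7):dx=-4,dy=-1->C; (5,6):dx=-2,dy=-6->C; (5,7):dx=-1,dy=-3->C
  (6,7):dx=+1,dy=+3->C
Step 2: C = 20, D = 1, total pairs = 21.
Step 3: tau = (C - D)/(n(n-1)/2) = (20 - 1)/21 = 0.904762.
Step 4: Exact two-sided p-value (enumerate n! = 5040 permutations of y under H0): p = 0.002778.
Step 5: alpha = 0.1. reject H0.

tau_b = 0.9048 (C=20, D=1), p = 0.002778, reject H0.


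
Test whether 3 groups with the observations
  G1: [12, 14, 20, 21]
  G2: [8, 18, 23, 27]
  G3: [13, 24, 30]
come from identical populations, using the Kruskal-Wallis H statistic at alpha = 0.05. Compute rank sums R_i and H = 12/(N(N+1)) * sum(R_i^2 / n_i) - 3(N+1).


Step 1: Combine all N = 11 observations and assign midranks.
sorted (value, group, rank): (8,G2,1), (12,G1,2), (13,G3,3), (14,G1,4), (18,G2,5), (20,G1,6), (21,G1,7), (23,G2,8), (24,G3,9), (27,G2,10), (30,G3,11)
Step 2: Sum ranks within each group.
R_1 = 19 (n_1 = 4)
R_2 = 24 (n_2 = 4)
R_3 = 23 (n_3 = 3)
Step 3: H = 12/(N(N+1)) * sum(R_i^2/n_i) - 3(N+1)
     = 12/(11*12) * (19^2/4 + 24^2/4 + 23^2/3) - 3*12
     = 0.090909 * 410.583 - 36
     = 1.325758.
Step 4: No ties, so H is used without correction.
Step 5: Under H0, H ~ chi^2(2); p-value = 0.515366.
Step 6: alpha = 0.05. fail to reject H0.

H = 1.3258, df = 2, p = 0.515366, fail to reject H0.


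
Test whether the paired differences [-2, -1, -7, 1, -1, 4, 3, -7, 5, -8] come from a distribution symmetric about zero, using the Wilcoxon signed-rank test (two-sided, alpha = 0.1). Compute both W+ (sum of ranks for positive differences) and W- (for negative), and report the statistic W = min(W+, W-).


Step 1: Drop any zero differences (none here) and take |d_i|.
|d| = [2, 1, 7, 1, 1, 4, 3, 7, 5, 8]
Step 2: Midrank |d_i| (ties get averaged ranks).
ranks: |2|->4, |1|->2, |7|->8.5, |1|->2, |1|->2, |4|->6, |3|->5, |7|->8.5, |5|->7, |8|->10
Step 3: Attach original signs; sum ranks with positive sign and with negative sign.
W+ = 2 + 6 + 5 + 7 = 20
W- = 4 + 2 + 8.5 + 2 + 8.5 + 10 = 35
(Check: W+ + W- = 55 should equal n(n+1)/2 = 55.)
Step 4: Test statistic W = min(W+, W-) = 20.
Step 5: Ties in |d|, so use the tie-corrected normal approximation.
        E[W] = n(n+1)/4 = 10*11/4 = 27.5.
        Tie groups: |d|=1 (t=3), |d|=7 (t=2); sum(t^3 - t) = 30.
        Var[W] = n(n+1)(2n+1)/24 - sum(t^3-t)/48 = 2310/24 - 30/48 = 95.625.
        z = (W - E[W]) / sqrt(Var[W]) = (20 - 27.5) / 9.7788 = -0.7670.
        Two-sided p = 2*Phi(z) = 0.443102.
Step 6: alpha = 0.1. fail to reject H0.

W+ = 20, W- = 35, W = min = 20, p = 0.443102, fail to reject H0.


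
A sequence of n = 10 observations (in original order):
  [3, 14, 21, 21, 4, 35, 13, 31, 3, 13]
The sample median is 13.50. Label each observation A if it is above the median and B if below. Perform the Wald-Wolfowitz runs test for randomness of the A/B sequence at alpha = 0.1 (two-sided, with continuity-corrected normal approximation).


Step 1: Compute median = 13.50; label A = above, B = below.
Labels in order: BAAABABABB  (n_A = 5, n_B = 5)
Step 2: Count runs R = 7.
Step 3: Under H0 (random ordering), E[R] = 2*n_A*n_B/(n_A+n_B) + 1 = 2*5*5/10 + 1 = 6.0000.
        Var[R] = 2*n_A*n_B*(2*n_A*n_B - n_A - n_B) / ((n_A+n_B)^2 * (n_A+n_B-1)) = 2000/900 = 2.2222.
        SD[R] = 1.4907.
Step 4: Continuity-corrected z = (R - 0.5 - E[R]) / SD[R] = (7 - 0.5 - 6.0000) / 1.4907 = 0.3354.
Step 5: Two-sided p-value via normal approximation = 2*(1 - Phi(|z|)) = 0.737316.
Step 6: alpha = 0.1. fail to reject H0.

R = 7, z = 0.3354, p = 0.737316, fail to reject H0.


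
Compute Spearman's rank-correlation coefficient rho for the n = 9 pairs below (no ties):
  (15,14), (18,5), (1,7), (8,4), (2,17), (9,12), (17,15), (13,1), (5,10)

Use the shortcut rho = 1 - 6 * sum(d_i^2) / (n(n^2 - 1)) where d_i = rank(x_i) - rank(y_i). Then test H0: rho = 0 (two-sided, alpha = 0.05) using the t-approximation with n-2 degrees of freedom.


Step 1: Rank x and y separately (midranks; no ties here).
rank(x): 15->7, 18->9, 1->1, 8->4, 2->2, 9->5, 17->8, 13->6, 5->3
rank(y): 14->7, 5->3, 7->4, 4->2, 17->9, 12->6, 15->8, 1->1, 10->5
Step 2: d_i = R_x(i) - R_y(i); compute d_i^2.
  (7-7)^2=0, (9-3)^2=36, (1-4)^2=9, (4-2)^2=4, (2-9)^2=49, (5-6)^2=1, (8-8)^2=0, (6-1)^2=25, (3-5)^2=4
sum(d^2) = 128.
Step 3: rho = 1 - 6*128 / (9*(9^2 - 1)) = 1 - 768/720 = -0.066667.
Step 4: Under H0, t = rho * sqrt((n-2)/(1-rho^2)) = -0.1768 ~ t(7).
Step 5: Two-sided p-value from the t-distribution with 7 df = 0.864690.
Step 6: alpha = 0.05. fail to reject H0.

rho = -0.0667, p = 0.864690, fail to reject H0 at alpha = 0.05.


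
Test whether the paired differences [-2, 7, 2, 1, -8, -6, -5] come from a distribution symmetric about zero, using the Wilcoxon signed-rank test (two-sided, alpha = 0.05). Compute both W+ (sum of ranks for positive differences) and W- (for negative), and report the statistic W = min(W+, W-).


Step 1: Drop any zero differences (none here) and take |d_i|.
|d| = [2, 7, 2, 1, 8, 6, 5]
Step 2: Midrank |d_i| (ties get averaged ranks).
ranks: |2|->2.5, |7|->6, |2|->2.5, |1|->1, |8|->7, |6|->5, |5|->4
Step 3: Attach original signs; sum ranks with positive sign and with negative sign.
W+ = 6 + 2.5 + 1 = 9.5
W- = 2.5 + 7 + 5 + 4 = 18.5
(Check: W+ + W- = 28 should equal n(n+1)/2 = 28.)
Step 4: Test statistic W = min(W+, W-) = 9.5.
Step 5: Ties in |d|, so use the tie-corrected normal approximation.
        E[W] = n(n+1)/4 = 7*8/4 = 14.
        Tie groups: |d|=2 (t=2); sum(t^3 - t) = 6.
        Var[W] = n(n+1)(2n+1)/24 - sum(t^3-t)/48 = 840/24 - 6/48 = 34.875.
        z = (W - E[W]) / sqrt(Var[W]) = (9.5 - 14) / 5.9055 = -0.7620.
        Two-sided p = 2*Phi(z) = 0.446060.
Step 6: alpha = 0.05. fail to reject H0.

W+ = 9.5, W- = 18.5, W = min = 9.5, p = 0.446060, fail to reject H0.


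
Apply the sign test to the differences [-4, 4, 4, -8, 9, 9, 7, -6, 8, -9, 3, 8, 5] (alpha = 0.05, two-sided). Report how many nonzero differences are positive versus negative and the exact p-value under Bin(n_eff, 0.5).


Step 1: Discard zero differences. Original n = 13; n_eff = number of nonzero differences = 13.
Nonzero differences (with sign): -4, +4, +4, -8, +9, +9, +7, -6, +8, -9, +3, +8, +5
Step 2: Count signs: positive = 9, negative = 4.
Step 3: Under H0: P(positive) = 0.5, so the number of positives S ~ Bin(13, 0.5).
Step 4: Two-sided exact p-value = sum of Bin(13,0.5) probabilities at or below the observed probability = 0.266846.
Step 5: alpha = 0.05. fail to reject H0.

n_eff = 13, pos = 9, neg = 4, p = 0.266846, fail to reject H0.


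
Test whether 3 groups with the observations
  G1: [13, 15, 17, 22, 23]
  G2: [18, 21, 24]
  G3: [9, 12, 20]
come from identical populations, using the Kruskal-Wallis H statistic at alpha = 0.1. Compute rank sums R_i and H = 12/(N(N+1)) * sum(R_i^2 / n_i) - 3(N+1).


Step 1: Combine all N = 11 observations and assign midranks.
sorted (value, group, rank): (9,G3,1), (12,G3,2), (13,G1,3), (15,G1,4), (17,G1,5), (18,G2,6), (20,G3,7), (21,G2,8), (22,G1,9), (23,G1,10), (24,G2,11)
Step 2: Sum ranks within each group.
R_1 = 31 (n_1 = 5)
R_2 = 25 (n_2 = 3)
R_3 = 10 (n_3 = 3)
Step 3: H = 12/(N(N+1)) * sum(R_i^2/n_i) - 3(N+1)
     = 12/(11*12) * (31^2/5 + 25^2/3 + 10^2/3) - 3*12
     = 0.090909 * 433.867 - 36
     = 3.442424.
Step 4: No ties, so H is used without correction.
Step 5: Under H0, H ~ chi^2(2); p-value = 0.178849.
Step 6: alpha = 0.1. fail to reject H0.

H = 3.4424, df = 2, p = 0.178849, fail to reject H0.


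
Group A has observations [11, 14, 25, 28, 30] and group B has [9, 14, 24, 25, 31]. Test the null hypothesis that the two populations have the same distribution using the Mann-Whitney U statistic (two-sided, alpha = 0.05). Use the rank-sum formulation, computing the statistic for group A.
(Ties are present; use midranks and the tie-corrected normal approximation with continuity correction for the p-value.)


Step 1: Combine and sort all 10 observations; assign midranks.
sorted (value, group): (9,Y), (11,X), (14,X), (14,Y), (24,Y), (25,X), (25,Y), (28,X), (30,X), (31,Y)
ranks: 9->1, 11->2, 14->3.5, 14->3.5, 24->5, 25->6.5, 25->6.5, 28->8, 30->9, 31->10
Step 2: Rank sum for X: R1 = 2 + 3.5 + 6.5 + 8 + 9 = 29.
Step 3: U_X = R1 - n1(n1+1)/2 = 29 - 5*6/2 = 29 - 15 = 14.
       U_Y = n1*n2 - U_X = 25 - 14 = 11.
Step 4: Ties are present, so use the tie-corrected normal approximation (with continuity correction) for the p-value.
Step 5: p-value = 0.833534; compare to alpha = 0.05. fail to reject H0.

U_X = 14, p = 0.833534, fail to reject H0 at alpha = 0.05.


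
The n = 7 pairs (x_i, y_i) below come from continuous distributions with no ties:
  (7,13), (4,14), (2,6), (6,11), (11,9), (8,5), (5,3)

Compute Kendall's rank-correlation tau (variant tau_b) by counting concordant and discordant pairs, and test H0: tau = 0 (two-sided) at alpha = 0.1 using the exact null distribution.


Step 1: Enumerate the 21 unordered pairs (i,j) with i<j and classify each by sign(x_j-x_i) * sign(y_j-y_i).
  (1,2):dx=-3,dy=+1->D; (1,3):dx=-5,dy=-7->C; (1,4):dx=-1,dy=-2->C; (1,5):dx=+4,dy=-4->D
  (1,6):dx=+1,dy=-8->D; (1,7):dx=-2,dy=-10->C; (2,3):dx=-2,dy=-8->C; (2,4):dx=+2,dy=-3->D
  (2,5):dx=+7,dy=-5->D; (2,6):dx=+4,dy=-9->D; (2,7):dx=+1,dy=-11->D; (3,4):dx=+4,dy=+5->C
  (3,5):dx=+9,dy=+3->C; (3,6):dx=+6,dy=-1->D; (3,7):dx=+3,dy=-3->D; (4,5):dx=+5,dy=-2->D
  (4,6):dx=+2,dy=-6->D; (4,7):dx=-1,dy=-8->C; (5,6):dx=-3,dy=-4->C; (5,7):dx=-6,dy=-6->C
  (6,7):dx=-3,dy=-2->C
Step 2: C = 10, D = 11, total pairs = 21.
Step 3: tau = (C - D)/(n(n-1)/2) = (10 - 11)/21 = -0.047619.
Step 4: Exact two-sided p-value (enumerate n! = 5040 permutations of y under H0): p = 1.000000.
Step 5: alpha = 0.1. fail to reject H0.

tau_b = -0.0476 (C=10, D=11), p = 1.000000, fail to reject H0.


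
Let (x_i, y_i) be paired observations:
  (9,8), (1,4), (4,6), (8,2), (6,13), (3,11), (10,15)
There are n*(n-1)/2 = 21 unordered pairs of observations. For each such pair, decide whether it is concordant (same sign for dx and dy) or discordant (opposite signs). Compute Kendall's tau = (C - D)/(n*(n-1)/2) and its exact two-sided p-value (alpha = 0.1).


Step 1: Enumerate the 21 unordered pairs (i,j) with i<j and classify each by sign(x_j-x_i) * sign(y_j-y_i).
  (1,2):dx=-8,dy=-4->C; (1,3):dx=-5,dy=-2->C; (1,4):dx=-1,dy=-6->C; (1,5):dx=-3,dy=+5->D
  (1,6):dx=-6,dy=+3->D; (1,7):dx=+1,dy=+7->C; (2,3):dx=+3,dy=+2->C; (2,4):dx=+7,dy=-2->D
  (2,5):dx=+5,dy=+9->C; (2,6):dx=+2,dy=+7->C; (2,7):dx=+9,dy=+11->C; (3,4):dx=+4,dy=-4->D
  (3,5):dx=+2,dy=+7->C; (3,6):dx=-1,dy=+5->D; (3,7):dx=+6,dy=+9->C; (4,5):dx=-2,dy=+11->D
  (4,6):dx=-5,dy=+9->D; (4,7):dx=+2,dy=+13->C; (5,6):dx=-3,dy=-2->C; (5,7):dx=+4,dy=+2->C
  (6,7):dx=+7,dy=+4->C
Step 2: C = 14, D = 7, total pairs = 21.
Step 3: tau = (C - D)/(n(n-1)/2) = (14 - 7)/21 = 0.333333.
Step 4: Exact two-sided p-value (enumerate n! = 5040 permutations of y under H0): p = 0.381349.
Step 5: alpha = 0.1. fail to reject H0.

tau_b = 0.3333 (C=14, D=7), p = 0.381349, fail to reject H0.


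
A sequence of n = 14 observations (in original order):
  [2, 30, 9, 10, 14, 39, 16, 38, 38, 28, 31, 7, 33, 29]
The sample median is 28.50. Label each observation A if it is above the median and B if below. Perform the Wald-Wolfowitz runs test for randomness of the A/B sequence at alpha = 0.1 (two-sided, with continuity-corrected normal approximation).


Step 1: Compute median = 28.50; label A = above, B = below.
Labels in order: BABBBABAABABAA  (n_A = 7, n_B = 7)
Step 2: Count runs R = 10.
Step 3: Under H0 (random ordering), E[R] = 2*n_A*n_B/(n_A+n_B) + 1 = 2*7*7/14 + 1 = 8.0000.
        Var[R] = 2*n_A*n_B*(2*n_A*n_B - n_A - n_B) / ((n_A+n_B)^2 * (n_A+n_B-1)) = 8232/2548 = 3.2308.
        SD[R] = 1.7974.
Step 4: Continuity-corrected z = (R - 0.5 - E[R]) / SD[R] = (10 - 0.5 - 8.0000) / 1.7974 = 0.8345.
Step 5: Two-sided p-value via normal approximation = 2*(1 - Phi(|z|)) = 0.403986.
Step 6: alpha = 0.1. fail to reject H0.

R = 10, z = 0.8345, p = 0.403986, fail to reject H0.


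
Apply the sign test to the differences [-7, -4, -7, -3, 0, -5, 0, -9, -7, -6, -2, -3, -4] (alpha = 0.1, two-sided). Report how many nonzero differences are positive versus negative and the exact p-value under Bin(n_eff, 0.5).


Step 1: Discard zero differences. Original n = 13; n_eff = number of nonzero differences = 11.
Nonzero differences (with sign): -7, -4, -7, -3, -5, -9, -7, -6, -2, -3, -4
Step 2: Count signs: positive = 0, negative = 11.
Step 3: Under H0: P(positive) = 0.5, so the number of positives S ~ Bin(11, 0.5).
Step 4: Two-sided exact p-value = sum of Bin(11,0.5) probabilities at or below the observed probability = 0.000977.
Step 5: alpha = 0.1. reject H0.

n_eff = 11, pos = 0, neg = 11, p = 0.000977, reject H0.


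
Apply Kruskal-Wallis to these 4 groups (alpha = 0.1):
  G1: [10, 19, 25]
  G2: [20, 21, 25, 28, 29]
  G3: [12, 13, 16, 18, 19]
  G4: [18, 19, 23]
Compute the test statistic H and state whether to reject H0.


Step 1: Combine all N = 16 observations and assign midranks.
sorted (value, group, rank): (10,G1,1), (12,G3,2), (13,G3,3), (16,G3,4), (18,G3,5.5), (18,G4,5.5), (19,G1,8), (19,G3,8), (19,G4,8), (20,G2,10), (21,G2,11), (23,G4,12), (25,G1,13.5), (25,G2,13.5), (28,G2,15), (29,G2,16)
Step 2: Sum ranks within each group.
R_1 = 22.5 (n_1 = 3)
R_2 = 65.5 (n_2 = 5)
R_3 = 22.5 (n_3 = 5)
R_4 = 25.5 (n_4 = 3)
Step 3: H = 12/(N(N+1)) * sum(R_i^2/n_i) - 3(N+1)
     = 12/(16*17) * (22.5^2/3 + 65.5^2/5 + 22.5^2/5 + 25.5^2/3) - 3*17
     = 0.044118 * 1344.8 - 51
     = 8.329412.
Step 4: Ties present; correction factor C = 1 - 36/(16^3 - 16) = 0.991176. Corrected H = 8.329412 / 0.991176 = 8.403561.
Step 5: Under H0, H ~ chi^2(3); p-value = 0.038368.
Step 6: alpha = 0.1. reject H0.

H = 8.4036, df = 3, p = 0.038368, reject H0.
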